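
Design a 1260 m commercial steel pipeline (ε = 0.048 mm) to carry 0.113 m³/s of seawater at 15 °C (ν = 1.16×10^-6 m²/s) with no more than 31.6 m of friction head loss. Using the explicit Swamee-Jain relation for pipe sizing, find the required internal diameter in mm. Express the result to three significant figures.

Swamee-Jain (Type III): D = 0.66·[ε^1.25·(LQ²/(gh_f))^4.75 + ν·Q^9.4·(L/(gh_f))^5.2]^0.04
LQ²/(gh_f) = 0.05190; L/(gh_f) = 4.065
Term 1 = ε^1.25·(…)^4.75 = 3.15×10^-12; Term 2 = ν·Q^9.4·(…)^5.2 = 2.14×10^-12
D = 0.66·(3.15×10^-12 + 2.14×10^-12)^0.04 = 0.2336 m = 234 mm
Check: V = 2.64 m/s, Re = 5.31×10^5, f = 0.01549, h_f = 29.6 m ≈ 31.6 m ✓

D ≈ 234 mm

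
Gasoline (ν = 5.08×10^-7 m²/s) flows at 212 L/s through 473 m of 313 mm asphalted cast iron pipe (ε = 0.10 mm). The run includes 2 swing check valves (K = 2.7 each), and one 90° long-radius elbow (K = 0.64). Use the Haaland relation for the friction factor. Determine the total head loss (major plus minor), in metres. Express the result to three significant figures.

V = 4Q/(πD²) = 2.755 m/s; V²/2g = 0.3869 m
Re = 1.70×10^6, ε/D = 3.19×10^-4 → f = 0.01554 (Haaland)
Major: h_f = f(L/D)·V²/2g = 0.01554·1511·0.3869 = 9.085 m
Minor: ΣK = 6.04; h_m = ΣK·V²/2g = 2.337 m
Total H_L = 9.085 + 2.337 = 11.42 m

H_L ≈ 11.4 m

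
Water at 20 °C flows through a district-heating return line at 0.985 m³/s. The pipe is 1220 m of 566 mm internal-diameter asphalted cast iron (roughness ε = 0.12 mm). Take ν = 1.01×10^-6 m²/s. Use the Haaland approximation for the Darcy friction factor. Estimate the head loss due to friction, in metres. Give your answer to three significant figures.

V = 4Q/(πD²) = 4·0.985/(π·0.566²) = 3.915 m/s
Re = VD/ν = 3.915·0.566/1.01×10^-6 = 2.19×10^6 → turbulent
ε/D = 0.12/566 = 2.12×10^-4
Haaland: f = 0.01431
h_f = f(L/D)V²/(2g) = 0.01431·(1220/0.566)·3.915²/(2·9.81) = 24.10 m

h_f ≈ 24.1 m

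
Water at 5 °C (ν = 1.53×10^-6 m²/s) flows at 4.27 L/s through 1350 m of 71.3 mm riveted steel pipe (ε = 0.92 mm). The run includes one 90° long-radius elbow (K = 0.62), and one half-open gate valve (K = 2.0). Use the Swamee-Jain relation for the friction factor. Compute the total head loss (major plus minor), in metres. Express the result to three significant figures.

V = 4Q/(πD²) = 1.069 m/s; V²/2g = 0.05829 m
Re = 4.98×10^4, ε/D = 0.0129 → f = 0.04279 (Swamee-Jain)
Major: h_f = f(L/D)·V²/2g = 0.04279·18934·0.05829 = 47.23 m
Minor: ΣK = 2.62; h_m = ΣK·V²/2g = 0.1527 m
Total H_L = 47.23 + 0.1527 = 47.38 m

H_L ≈ 47.4 m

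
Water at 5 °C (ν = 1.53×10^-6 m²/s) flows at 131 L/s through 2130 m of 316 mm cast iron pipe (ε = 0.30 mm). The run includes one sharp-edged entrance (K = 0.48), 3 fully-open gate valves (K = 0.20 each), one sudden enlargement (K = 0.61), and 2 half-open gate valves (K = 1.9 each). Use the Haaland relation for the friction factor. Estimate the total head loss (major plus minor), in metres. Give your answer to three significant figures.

V = 4Q/(πD²) = 1.670 m/s; V²/2g = 0.1422 m
Re = 3.45×10^5, ε/D = 9.49×10^-4 → f = 0.02020 (Haaland)
Major: h_f = f(L/D)·V²/2g = 0.02020·6741·0.1422 = 19.36 m
Minor: ΣK = 5.49; h_m = ΣK·V²/2g = 0.7807 m
Total H_L = 19.36 + 0.7807 = 20.14 m

H_L ≈ 20.1 m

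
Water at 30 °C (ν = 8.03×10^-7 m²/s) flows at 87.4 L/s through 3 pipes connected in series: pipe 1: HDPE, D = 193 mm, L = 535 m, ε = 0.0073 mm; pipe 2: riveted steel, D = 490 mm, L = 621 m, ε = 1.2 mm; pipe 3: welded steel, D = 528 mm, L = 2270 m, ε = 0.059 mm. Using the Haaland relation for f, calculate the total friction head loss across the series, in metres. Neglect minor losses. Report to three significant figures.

Pipe 1: V = 2.987 m/s, Re = 7.18×10^5, ε/D = 3.78×10^-5, f = 0.01284, h_1 = f(L/D)V²/2g = 16.19 m
Pipe 2: V = 0.4635 m/s, Re = 2.83×10^5, ε/D = 0.00245, f = 0.02527, h_2 = f(L/D)V²/2g = 0.3507 m
Pipe 3: V = 0.3992 m/s, Re = 2.62×10^5, ε/D = 1.12×10^-4, f = 0.01562, h_3 = f(L/D)V²/2g = 0.5454 m
Series → Q common, losses add: H = Σh = 17.08 m

H ≈ 17.1 m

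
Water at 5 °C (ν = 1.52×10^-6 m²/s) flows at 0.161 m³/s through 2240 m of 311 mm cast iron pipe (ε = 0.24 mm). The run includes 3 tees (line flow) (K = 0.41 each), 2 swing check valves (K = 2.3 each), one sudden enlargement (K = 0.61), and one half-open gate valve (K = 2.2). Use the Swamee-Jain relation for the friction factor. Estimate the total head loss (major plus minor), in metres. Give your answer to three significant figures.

V = 4Q/(πD²) = 2.119 m/s; V²/2g = 0.2289 m
Re = 4.34×10^5, ε/D = 7.72×10^-4 → f = 0.01940 (Swamee-Jain)
Major: h_f = f(L/D)·V²/2g = 0.01940·7203·0.2289 = 31.99 m
Minor: ΣK = 8.64; h_m = ΣK·V²/2g = 1.978 m
Total H_L = 31.99 + 1.978 = 33.96 m

H_L ≈ 34.0 m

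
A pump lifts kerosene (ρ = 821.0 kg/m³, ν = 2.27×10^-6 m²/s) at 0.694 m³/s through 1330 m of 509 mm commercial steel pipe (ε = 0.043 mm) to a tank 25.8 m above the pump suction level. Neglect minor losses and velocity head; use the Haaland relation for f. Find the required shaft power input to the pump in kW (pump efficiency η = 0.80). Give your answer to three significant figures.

V = 4Q/(πD²) = 3.411 m/s; Re = 7.65×10^5; ε/D = 8.45×10^-5; f = 0.01343
h_f = f(L/D)V²/2g = 20.80 m
Total head H = z + h_f = 25.8 + 20.80 = 46.60 m
P_hyd = ρgQH = 821.0·9.81·0.694·46.60 = 260.5 kW
P_shaft = P_hyd/η = 260.5/0.80 = 325.6 kW

P_shaft ≈ 326 kW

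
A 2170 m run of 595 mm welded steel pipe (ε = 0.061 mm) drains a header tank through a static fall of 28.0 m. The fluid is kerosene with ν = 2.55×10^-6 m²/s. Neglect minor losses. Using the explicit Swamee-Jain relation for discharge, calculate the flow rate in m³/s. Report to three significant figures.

Swamee-Jain (Type II): Q = -0.965·√(gD⁵h_f/L)·ln[ε/(3.7D) + √(3.17ν²L/(gD³h_f))]
√(gD⁵h_f/L) = √(9.81·0.595⁵·28.0/2170) = 0.09716
ε/(3.7D) = 2.77×10^-5; √(3.17ν²L/(gD³h_f)) = 2.78×10^-5
Q = -0.965·0.09716·ln(5.551×10^-5) = 0.9187 m³/s
Check: V = 3.30 m/s, Re = 7.71×10^5, f = 0.01386, h_f = 28.1 m ≈ 28.0 m ✓

Q ≈ 0.919 m³/s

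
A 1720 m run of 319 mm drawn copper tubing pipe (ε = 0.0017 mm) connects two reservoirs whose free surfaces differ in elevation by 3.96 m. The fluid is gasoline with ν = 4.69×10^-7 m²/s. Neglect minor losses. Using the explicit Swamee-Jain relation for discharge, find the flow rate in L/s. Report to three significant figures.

Swamee-Jain (Type II): Q = -0.965·√(gD⁵h_f/L)·ln[ε/(3.7D) + √(3.17ν²L/(gD³h_f))]
√(gD⁵h_f/L) = √(9.81·0.319⁵·3.96/1720) = 0.008638
ε/(3.7D) = 1.44×10^-6; √(3.17ν²L/(gD³h_f)) = 3.08×10^-5
Q = -0.965·0.008638·ln(3.228×10^-5) = 0.08620 m³/s
Check: V = 1.08 m/s, Re = 7.34×10^5, f = 0.01235, h_f = 3.95 m ≈ 3.96 m ✓

Q ≈ 86.2 L/s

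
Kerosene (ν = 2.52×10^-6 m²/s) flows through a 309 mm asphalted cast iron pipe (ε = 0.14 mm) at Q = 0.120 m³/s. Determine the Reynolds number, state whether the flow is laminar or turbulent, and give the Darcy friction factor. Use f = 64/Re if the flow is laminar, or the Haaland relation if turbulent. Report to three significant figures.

Re ≈ 1.96×10^5; turbulent; f ≈ 0.0184

V = 4Q/(πD²) = 1.600 m/s
Re = VD/ν = 1.600·0.309/2.52×10^-6 = 1.96×10^5
Re > 4000 → turbulent; ε/D = 4.53×10^-4
Haaland: f = 0.01842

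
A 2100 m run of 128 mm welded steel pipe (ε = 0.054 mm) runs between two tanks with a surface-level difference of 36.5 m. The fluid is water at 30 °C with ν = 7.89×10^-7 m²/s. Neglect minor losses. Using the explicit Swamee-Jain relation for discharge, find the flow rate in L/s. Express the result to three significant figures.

Swamee-Jain (Type II): Q = -0.965·√(gD⁵h_f/L)·ln[ε/(3.7D) + √(3.17ν²L/(gD³h_f))]
√(gD⁵h_f/L) = √(9.81·0.128⁵·36.5/2100) = 0.002420
ε/(3.7D) = 1.14×10^-4; √(3.17ν²L/(gD³h_f)) = 7.43×10^-5
Q = -0.965·0.002420·ln(1.883×10^-4) = 0.02003 m³/s
Check: V = 1.56 m/s, Re = 2.53×10^5, f = 0.01812, h_f = 36.7 m ≈ 36.5 m ✓

Q ≈ 20.0 L/s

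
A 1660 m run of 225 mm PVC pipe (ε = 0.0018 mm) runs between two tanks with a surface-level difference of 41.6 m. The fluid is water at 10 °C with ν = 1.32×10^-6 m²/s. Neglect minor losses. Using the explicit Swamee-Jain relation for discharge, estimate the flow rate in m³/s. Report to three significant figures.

Q ≈ 0.115 m³/s

Swamee-Jain (Type II): Q = -0.965·√(gD⁵h_f/L)·ln[ε/(3.7D) + √(3.17ν²L/(gD³h_f))]
√(gD⁵h_f/L) = √(9.81·0.225⁵·41.6/1660) = 0.01191
ε/(3.7D) = 2.16×10^-6; √(3.17ν²L/(gD³h_f)) = 4.44×10^-5
Q = -0.965·0.01191·ln(4.657×10^-5) = 0.1146 m³/s
Check: V = 2.88 m/s, Re = 4.91×10^5, f = 0.01326, h_f = 41.4 m ≈ 41.6 m ✓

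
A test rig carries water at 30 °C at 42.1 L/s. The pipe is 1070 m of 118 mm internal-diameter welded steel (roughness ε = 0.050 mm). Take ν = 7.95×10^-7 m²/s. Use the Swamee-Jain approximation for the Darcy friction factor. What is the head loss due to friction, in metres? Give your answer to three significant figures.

V = 4Q/(πD²) = 4·0.0421/(π·0.118²) = 3.850 m/s
Re = VD/ν = 3.850·0.118/7.95×10^-7 = 5.71×10^5 → turbulent
ε/D = 0.050/118 = 4.24×10^-4
Swamee-Jain: f = 0.01716
h_f = f(L/D)V²/(2g) = 0.01716·(1070/0.118)·3.850²/(2·9.81) = 117.5 m

h_f ≈ 118 m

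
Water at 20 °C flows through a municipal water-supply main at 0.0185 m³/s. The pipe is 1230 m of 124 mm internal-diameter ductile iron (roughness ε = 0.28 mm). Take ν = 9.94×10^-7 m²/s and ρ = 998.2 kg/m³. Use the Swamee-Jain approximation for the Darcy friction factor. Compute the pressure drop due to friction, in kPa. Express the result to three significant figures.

V = 4Q/(πD²) = 4·0.0185/(π·0.124²) = 1.532 m/s
Re = VD/ν = 1.532·0.124/9.94×10^-7 = 1.91×10^5 → turbulent
ε/D = 0.28/124 = 0.00226
Swamee-Jain: f = 0.02523
h_f = f(L/D)V²/(2g) = 0.02523·(1230/0.124)·1.532²/(2·9.81) = 29.94 m
Δp = ρg·h_f = 998.2·9.81·29.94 = 293.1 kPa

Δp ≈ 293 kPa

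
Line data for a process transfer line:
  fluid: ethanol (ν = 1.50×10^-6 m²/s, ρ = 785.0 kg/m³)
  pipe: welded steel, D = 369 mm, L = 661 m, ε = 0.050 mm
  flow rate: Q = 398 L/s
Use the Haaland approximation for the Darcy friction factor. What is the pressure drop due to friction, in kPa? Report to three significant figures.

V = 4Q/(πD²) = 4·0.398/(π·0.369²) = 3.722 m/s
Re = VD/ν = 3.722·0.369/1.50×10^-6 = 9.16×10^5 → turbulent
ε/D = 0.050/369 = 1.36×10^-4
Haaland: f = 0.01391
h_f = f(L/D)V²/(2g) = 0.01391·(661/0.369)·3.722²/(2·9.81) = 17.58 m
Δp = ρg·h_f = 785.0·9.81·17.58 = 135.4 kPa

Δp ≈ 135 kPa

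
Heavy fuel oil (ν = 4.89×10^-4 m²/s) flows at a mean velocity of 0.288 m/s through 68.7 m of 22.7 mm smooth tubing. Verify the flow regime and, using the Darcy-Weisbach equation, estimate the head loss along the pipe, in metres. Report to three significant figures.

Re = VD/ν = 0.288·0.02270/4.89×10^-4 = 13.4 → laminar (Re < 2300)
f = 64/Re = 4.787
h_f = f(L/D)V²/(2g) = 4.787·(68.7/0.02270)·0.288²/(2·9.81) = 61.25 m

h_f ≈ 61.2 m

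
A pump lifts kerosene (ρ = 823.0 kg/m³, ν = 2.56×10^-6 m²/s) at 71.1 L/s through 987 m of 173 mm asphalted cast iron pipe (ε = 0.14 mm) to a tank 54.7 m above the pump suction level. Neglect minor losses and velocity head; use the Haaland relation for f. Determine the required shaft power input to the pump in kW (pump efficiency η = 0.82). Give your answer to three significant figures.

P_shaft ≈ 75.7 kW

V = 4Q/(πD²) = 3.025 m/s; Re = 2.04×10^5; ε/D = 8.09×10^-4; f = 0.02009
h_f = f(L/D)V²/2g = 53.44 m
Total head H = z + h_f = 54.7 + 53.44 = 108.1 m
P_hyd = ρgQH = 823.0·9.81·0.0711·108.1 = 62.08 kW
P_shaft = P_hyd/η = 62.08/0.82 = 75.70 kW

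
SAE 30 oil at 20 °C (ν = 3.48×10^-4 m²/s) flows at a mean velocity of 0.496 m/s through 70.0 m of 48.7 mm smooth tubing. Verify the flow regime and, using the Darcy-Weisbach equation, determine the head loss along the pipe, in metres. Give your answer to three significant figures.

Re = VD/ν = 0.496·0.04870/3.48×10^-4 = 69.4 → laminar (Re < 2300)
f = 64/Re = 0.9220
h_f = f(L/D)V²/(2g) = 0.9220·(70.0/0.04870)·0.496²/(2·9.81) = 16.62 m

h_f ≈ 16.6 m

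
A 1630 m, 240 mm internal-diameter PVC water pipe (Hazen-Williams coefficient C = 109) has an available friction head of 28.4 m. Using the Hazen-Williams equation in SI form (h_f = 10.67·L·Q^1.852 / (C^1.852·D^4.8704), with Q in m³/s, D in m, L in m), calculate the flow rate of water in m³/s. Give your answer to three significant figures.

Q ≈ 0.0799 m³/s

Rearranging: Q = [h_f·C^1.852·D^4.8704 / (10.67·L)]^(1/1.852)
Q = [28.4·109^1.852·0.240^4.8704 / (10.67·1630)]^0.540 = 0.07991 m³/s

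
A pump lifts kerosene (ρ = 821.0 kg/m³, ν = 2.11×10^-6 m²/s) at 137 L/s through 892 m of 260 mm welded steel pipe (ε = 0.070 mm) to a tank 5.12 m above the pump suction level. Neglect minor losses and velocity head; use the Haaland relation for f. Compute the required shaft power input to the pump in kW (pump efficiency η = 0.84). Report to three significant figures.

V = 4Q/(πD²) = 2.580 m/s; Re = 3.18×10^5; ε/D = 2.69×10^-4; f = 0.01649
h_f = f(L/D)V²/2g = 19.20 m
Total head H = z + h_f = 5.12 + 19.20 = 24.32 m
P_hyd = ρgQH = 821.0·9.81·0.137·24.32 = 26.84 kW
P_shaft = P_hyd/η = 26.84/0.84 = 31.95 kW

P_shaft ≈ 31.9 kW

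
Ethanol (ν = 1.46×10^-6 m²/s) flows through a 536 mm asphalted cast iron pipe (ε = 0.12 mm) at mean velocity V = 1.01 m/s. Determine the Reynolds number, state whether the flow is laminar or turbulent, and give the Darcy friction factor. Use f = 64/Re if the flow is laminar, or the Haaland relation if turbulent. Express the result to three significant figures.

Re ≈ 3.71×10^5; turbulent; f ≈ 0.0159

Re = VD/ν = 1.010·0.536/1.46×10^-6 = 3.71×10^5
Re > 4000 → turbulent; ε/D = 2.24×10^-4
Haaland: f = 0.01591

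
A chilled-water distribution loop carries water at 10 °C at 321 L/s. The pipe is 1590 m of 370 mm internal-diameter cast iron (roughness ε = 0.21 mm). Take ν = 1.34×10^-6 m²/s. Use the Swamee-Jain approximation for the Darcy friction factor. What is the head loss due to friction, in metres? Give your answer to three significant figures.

h_f ≈ 34.8 m

V = 4Q/(πD²) = 4·0.321/(π·0.370²) = 2.985 m/s
Re = VD/ν = 2.985·0.370/1.34×10^-6 = 8.24×10^5 → turbulent
ε/D = 0.21/370 = 5.68×10^-4
Swamee-Jain: f = 0.01784
h_f = f(L/D)V²/(2g) = 0.01784·(1590/0.370)·2.985²/(2·9.81) = 34.83 m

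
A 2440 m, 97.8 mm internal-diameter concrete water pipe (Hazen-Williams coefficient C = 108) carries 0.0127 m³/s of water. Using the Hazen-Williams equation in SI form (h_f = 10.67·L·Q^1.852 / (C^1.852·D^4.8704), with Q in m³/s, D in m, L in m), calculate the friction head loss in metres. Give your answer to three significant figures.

h_f ≈ 114 m

h_f = 10.67·2440·0.0127^1.852 / (108^1.852·0.0978^4.8704) = 113.6 m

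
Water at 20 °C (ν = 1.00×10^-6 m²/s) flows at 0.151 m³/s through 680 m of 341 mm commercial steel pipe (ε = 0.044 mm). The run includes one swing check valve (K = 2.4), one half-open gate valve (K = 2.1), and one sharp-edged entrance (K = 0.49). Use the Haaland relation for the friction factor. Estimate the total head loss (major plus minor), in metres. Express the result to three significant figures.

H_L ≈ 4.70 m

V = 4Q/(πD²) = 1.653 m/s; V²/2g = 0.1393 m
Re = 5.64×10^5, ε/D = 1.29×10^-4 → f = 0.01441 (Haaland)
Major: h_f = f(L/D)·V²/2g = 0.01441·1994·0.1393 = 4.003 m
Minor: ΣK = 4.99; h_m = ΣK·V²/2g = 0.6953 m
Total H_L = 4.003 + 0.6953 = 4.698 m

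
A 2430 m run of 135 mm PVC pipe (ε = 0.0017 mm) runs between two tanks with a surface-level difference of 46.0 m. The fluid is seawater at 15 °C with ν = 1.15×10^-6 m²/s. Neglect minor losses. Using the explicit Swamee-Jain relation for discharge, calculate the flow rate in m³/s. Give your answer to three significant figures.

Q ≈ 0.0257 m³/s

Swamee-Jain (Type II): Q = -0.965·√(gD⁵h_f/L)·ln[ε/(3.7D) + √(3.17ν²L/(gD³h_f))]
√(gD⁵h_f/L) = √(9.81·0.135⁵·46.0/2430) = 0.002886
ε/(3.7D) = 3.40×10^-6; √(3.17ν²L/(gD³h_f)) = 9.58×10^-5
Q = -0.965·0.002886·ln(9.919×10^-5) = 0.02567 m³/s
Check: V = 1.79 m/s, Re = 2.11×10^5, f = 0.01550, h_f = 45.7 m ≈ 46.0 m ✓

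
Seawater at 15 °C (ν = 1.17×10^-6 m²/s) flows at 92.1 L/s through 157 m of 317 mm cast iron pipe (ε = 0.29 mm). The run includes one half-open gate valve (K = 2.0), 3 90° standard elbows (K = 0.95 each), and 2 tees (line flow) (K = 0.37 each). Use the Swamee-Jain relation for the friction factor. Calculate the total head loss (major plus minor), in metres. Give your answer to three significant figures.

V = 4Q/(πD²) = 1.167 m/s; V²/2g = 0.06941 m
Re = 3.16×10^5, ε/D = 9.15×10^-4 → f = 0.02033 (Swamee-Jain)
Major: h_f = f(L/D)·V²/2g = 0.02033·495.3·0.06941 = 0.6990 m
Minor: ΣK = 5.59; h_m = ΣK·V²/2g = 0.3880 m
Total H_L = 0.6990 + 0.3880 = 1.087 m

H_L ≈ 1.09 m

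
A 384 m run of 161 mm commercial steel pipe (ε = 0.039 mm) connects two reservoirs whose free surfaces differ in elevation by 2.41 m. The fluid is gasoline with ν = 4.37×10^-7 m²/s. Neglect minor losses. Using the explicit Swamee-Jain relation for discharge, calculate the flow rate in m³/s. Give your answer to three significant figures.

Swamee-Jain (Type II): Q = -0.965·√(gD⁵h_f/L)·ln[ε/(3.7D) + √(3.17ν²L/(gD³h_f))]
√(gD⁵h_f/L) = √(9.81·0.161⁵·2.41/384) = 0.002581
ε/(3.7D) = 6.55×10^-5; √(3.17ν²L/(gD³h_f)) = 4.85×10^-5
Q = -0.965·0.002581·ln(1.140×10^-4) = 0.02261 m³/s
Check: V = 1.11 m/s, Re = 4.09×10^5, f = 0.01616, h_f = 2.42 m ≈ 2.41 m ✓

Q ≈ 0.0226 m³/s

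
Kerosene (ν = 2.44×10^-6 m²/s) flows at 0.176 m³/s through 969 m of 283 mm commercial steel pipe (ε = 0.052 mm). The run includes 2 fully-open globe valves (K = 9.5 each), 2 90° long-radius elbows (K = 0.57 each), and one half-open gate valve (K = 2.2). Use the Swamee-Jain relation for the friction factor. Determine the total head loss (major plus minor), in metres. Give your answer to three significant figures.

V = 4Q/(πD²) = 2.798 m/s; V²/2g = 0.3990 m
Re = 3.25×10^5, ε/D = 1.84×10^-4 → f = 0.01603 (Swamee-Jain)
Major: h_f = f(L/D)·V²/2g = 0.01603·3424·0.3990 = 21.91 m
Minor: ΣK = 22.3; h_m = ΣK·V²/2g = 8.914 m
Total H_L = 21.91 + 8.914 = 30.82 m

H_L ≈ 30.8 m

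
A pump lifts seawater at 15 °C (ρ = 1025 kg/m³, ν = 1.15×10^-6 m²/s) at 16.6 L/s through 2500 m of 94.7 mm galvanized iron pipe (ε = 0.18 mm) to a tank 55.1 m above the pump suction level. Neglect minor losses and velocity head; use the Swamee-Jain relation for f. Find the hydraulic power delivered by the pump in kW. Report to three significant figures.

P_hyd ≈ 39.4 kW

V = 4Q/(πD²) = 2.357 m/s; Re = 1.94×10^5; ε/D = 0.00190; f = 0.02423
h_f = f(L/D)V²/2g = 181.1 m
Total head H = z + h_f = 55.1 + 181.1 = 236.2 m
P_hyd = ρgQH = 1025·9.81·0.0166·236.2 = 39.42 kW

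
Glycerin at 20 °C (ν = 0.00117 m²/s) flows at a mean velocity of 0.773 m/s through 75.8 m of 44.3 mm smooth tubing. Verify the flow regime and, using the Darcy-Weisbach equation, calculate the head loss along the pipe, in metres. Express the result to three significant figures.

h_f ≈ 114 m

Re = VD/ν = 0.773·0.04430/0.00117 = 29.3 → laminar (Re < 2300)
f = 64/Re = 2.187
h_f = f(L/D)V²/(2g) = 2.187·(75.8/0.04430)·0.773²/(2·9.81) = 113.9 m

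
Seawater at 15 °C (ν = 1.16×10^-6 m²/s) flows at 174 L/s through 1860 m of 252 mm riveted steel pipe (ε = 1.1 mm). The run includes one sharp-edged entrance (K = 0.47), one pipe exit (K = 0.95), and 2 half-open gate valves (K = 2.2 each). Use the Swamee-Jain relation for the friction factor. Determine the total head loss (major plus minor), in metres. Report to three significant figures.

H_L ≈ 138 m

V = 4Q/(πD²) = 3.489 m/s; V²/2g = 0.6203 m
Re = 7.58×10^5, ε/D = 0.00437 → f = 0.02937 (Swamee-Jain)
Major: h_f = f(L/D)·V²/2g = 0.02937·7381·0.6203 = 134.5 m
Minor: ΣK = 5.82; h_m = ΣK·V²/2g = 3.610 m
Total H_L = 134.5 + 3.610 = 138.1 m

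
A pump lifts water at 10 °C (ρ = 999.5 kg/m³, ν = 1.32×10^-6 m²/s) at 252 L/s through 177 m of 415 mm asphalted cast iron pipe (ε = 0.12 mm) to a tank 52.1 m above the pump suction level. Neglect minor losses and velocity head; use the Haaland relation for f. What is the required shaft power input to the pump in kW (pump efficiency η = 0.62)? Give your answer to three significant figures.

V = 4Q/(πD²) = 1.863 m/s; Re = 5.86×10^5; ε/D = 2.89×10^-4; f = 0.01591
h_f = f(L/D)V²/2g = 1.200 m
Total head H = z + h_f = 52.1 + 1.200 = 53.30 m
P_hyd = ρgQH = 999.5·9.81·0.252·53.30 = 131.7 kW
P_shaft = P_hyd/η = 131.7/0.62 = 212.4 kW

P_shaft ≈ 212 kW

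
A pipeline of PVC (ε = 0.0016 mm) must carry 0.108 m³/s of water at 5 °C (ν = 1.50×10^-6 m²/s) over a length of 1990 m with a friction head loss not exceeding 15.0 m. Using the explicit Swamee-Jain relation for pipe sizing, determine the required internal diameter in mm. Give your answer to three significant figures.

Swamee-Jain (Type III): D = 0.66·[ε^1.25·(LQ²/(gh_f))^4.75 + ν·Q^9.4·(L/(gh_f))^5.2]^0.04
LQ²/(gh_f) = 0.1577; L/(gh_f) = 13.52
Term 1 = ε^1.25·(…)^4.75 = 8.82×10^-12; Term 2 = ν·Q^9.4·(…)^5.2 = 9.37×10^-10
D = 0.66·(8.82×10^-12 + 9.37×10^-10)^0.04 = 0.2875 m = 287 mm
Check: V = 1.66 m/s, Re = 3.19×10^5, f = 0.01428, h_f = 14.0 m ≈ 15.0 m ✓

D ≈ 287 mm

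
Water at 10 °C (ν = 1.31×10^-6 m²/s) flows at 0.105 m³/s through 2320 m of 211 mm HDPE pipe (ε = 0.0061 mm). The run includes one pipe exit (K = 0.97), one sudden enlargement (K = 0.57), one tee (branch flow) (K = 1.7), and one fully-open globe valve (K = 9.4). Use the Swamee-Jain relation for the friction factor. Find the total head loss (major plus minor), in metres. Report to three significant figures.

H_L ≈ 74.6 m

V = 4Q/(πD²) = 3.003 m/s; V²/2g = 0.4596 m
Re = 4.84×10^5, ε/D = 2.89×10^-5 → f = 0.01361 (Swamee-Jain)
Major: h_f = f(L/D)·V²/2g = 0.01361·10995·0.4596 = 68.77 m
Minor: ΣK = 12.6; h_m = ΣK·V²/2g = 5.809 m
Total H_L = 68.77 + 5.809 = 74.58 m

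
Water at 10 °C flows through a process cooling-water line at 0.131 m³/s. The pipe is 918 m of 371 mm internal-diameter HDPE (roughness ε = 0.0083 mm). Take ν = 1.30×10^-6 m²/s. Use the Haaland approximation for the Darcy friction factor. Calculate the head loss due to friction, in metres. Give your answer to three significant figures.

h_f ≈ 2.63 m

V = 4Q/(πD²) = 4·0.131/(π·0.371²) = 1.212 m/s
Re = VD/ν = 1.212·0.371/1.30×10^-6 = 3.46×10^5 → turbulent
ε/D = 0.0083/371 = 2.24×10^-5
Haaland: f = 0.01417
h_f = f(L/D)V²/(2g) = 0.01417·(918/0.371)·1.212²/(2·9.81) = 2.625 m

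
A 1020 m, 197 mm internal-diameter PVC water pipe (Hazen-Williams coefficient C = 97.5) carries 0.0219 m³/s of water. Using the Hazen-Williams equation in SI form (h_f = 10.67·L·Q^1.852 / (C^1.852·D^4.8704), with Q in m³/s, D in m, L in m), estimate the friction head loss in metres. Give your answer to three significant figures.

h_f = 10.67·1020·0.0219^1.852 / (97.5^1.852·0.197^4.8704) = 5.198 m

h_f ≈ 5.20 m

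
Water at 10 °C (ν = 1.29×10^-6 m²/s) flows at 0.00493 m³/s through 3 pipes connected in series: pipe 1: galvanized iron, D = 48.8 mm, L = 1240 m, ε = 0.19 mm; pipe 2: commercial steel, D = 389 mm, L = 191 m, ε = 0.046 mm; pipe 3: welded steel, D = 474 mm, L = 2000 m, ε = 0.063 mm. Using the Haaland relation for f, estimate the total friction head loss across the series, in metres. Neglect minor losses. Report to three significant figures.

H ≈ 263 m

Pipe 1: V = 2.636 m/s, Re = 9.97×10^4, ε/D = 0.00389, f = 0.02925, h_1 = f(L/D)V²/2g = 263.1 m
Pipe 2: V = 0.04148 m/s, Re = 1.25×10^4, ε/D = 1.18×10^-4, f = 0.02921, h_2 = f(L/D)V²/2g = 0.001258 m
Pipe 3: V = 0.02794 m/s, Re = 1.03×10^4, ε/D = 1.33×10^-4, f = 0.03081, h_3 = f(L/D)V²/2g = 0.005172 m
Series → Q common, losses add: H = Σh = 263.2 m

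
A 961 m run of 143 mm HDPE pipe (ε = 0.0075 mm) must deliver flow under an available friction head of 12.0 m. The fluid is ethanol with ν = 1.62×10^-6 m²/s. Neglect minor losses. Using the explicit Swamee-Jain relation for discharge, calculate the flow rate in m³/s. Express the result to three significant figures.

Swamee-Jain (Type II): Q = -0.965·√(gD⁵h_f/L)·ln[ε/(3.7D) + √(3.17ν²L/(gD³h_f))]
√(gD⁵h_f/L) = √(9.81·0.143⁵·12.0/961) = 0.002706
ε/(3.7D) = 1.42×10^-5; √(3.17ν²L/(gD³h_f)) = 1.52×10^-4
Q = -0.965·0.002706·ln(1.666×10^-4) = 0.02272 m³/s
Check: V = 1.41 m/s, Re = 1.25×10^5, f = 0.01742, h_f = 11.9 m ≈ 12.0 m ✓

Q ≈ 0.0227 m³/s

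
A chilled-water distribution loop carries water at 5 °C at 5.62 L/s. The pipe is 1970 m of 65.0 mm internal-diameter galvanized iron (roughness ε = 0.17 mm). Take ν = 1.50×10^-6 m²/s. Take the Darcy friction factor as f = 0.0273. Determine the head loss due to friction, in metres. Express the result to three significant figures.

V = 4Q/(πD²) = 4·0.00562/(π·0.0650²) = 1.694 m/s
h_f = f(L/D)V²/(2g) = 0.02730·(1970/0.0650)·1.694²/(2·9.81) = 121.0 m

h_f ≈ 121 m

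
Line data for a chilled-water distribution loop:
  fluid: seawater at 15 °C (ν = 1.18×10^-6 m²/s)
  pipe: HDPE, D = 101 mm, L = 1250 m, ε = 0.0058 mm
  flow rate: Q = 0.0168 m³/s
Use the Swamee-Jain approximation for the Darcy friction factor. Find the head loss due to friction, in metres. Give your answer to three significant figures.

h_f ≈ 45.3 m

V = 4Q/(πD²) = 4·0.0168/(π·0.101²) = 2.097 m/s
Re = VD/ν = 2.097·0.101/1.18×10^-6 = 1.79×10^5 → turbulent
ε/D = 0.0058/101 = 5.74×10^-5
Swamee-Jain: f = 0.01634
h_f = f(L/D)V²/(2g) = 0.01634·(1250/0.101)·2.097²/(2·9.81) = 45.33 m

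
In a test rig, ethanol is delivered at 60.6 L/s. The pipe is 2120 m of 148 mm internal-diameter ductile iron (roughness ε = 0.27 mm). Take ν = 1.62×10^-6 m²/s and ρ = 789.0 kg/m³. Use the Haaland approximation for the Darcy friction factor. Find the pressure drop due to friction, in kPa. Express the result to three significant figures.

Δp ≈ 1640 kPa

V = 4Q/(πD²) = 4·0.0606/(π·0.148²) = 3.523 m/s
Re = VD/ν = 3.523·0.148/1.62×10^-6 = 3.22×10^5 → turbulent
ε/D = 0.27/148 = 0.00182
Haaland: f = 0.02343
h_f = f(L/D)V²/(2g) = 0.02343·(2120/0.148)·3.523²/(2·9.81) = 212.3 m
Δp = ρg·h_f = 789.0·9.81·212.3 = 1643 kPa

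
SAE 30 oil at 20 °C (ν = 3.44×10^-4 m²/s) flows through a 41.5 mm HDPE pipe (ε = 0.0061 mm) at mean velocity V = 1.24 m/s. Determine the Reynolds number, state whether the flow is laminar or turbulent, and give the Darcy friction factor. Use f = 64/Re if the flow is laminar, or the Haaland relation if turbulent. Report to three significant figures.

Re = VD/ν = 1.240·0.0415/3.44×10^-4 = 150
Re < 2300 → laminar → f = 64/Re = 0.4278

Re ≈ 150; laminar; f = 64/Re ≈ 0.428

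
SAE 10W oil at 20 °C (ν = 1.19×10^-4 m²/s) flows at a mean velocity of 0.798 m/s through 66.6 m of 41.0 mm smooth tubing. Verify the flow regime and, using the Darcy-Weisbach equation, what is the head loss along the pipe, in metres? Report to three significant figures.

Re = VD/ν = 0.798·0.04100/1.19×10^-4 = 275 → laminar (Re < 2300)
f = 64/Re = 0.2328
h_f = f(L/D)V²/(2g) = 0.2328·(66.6/0.04100)·0.798²/(2·9.81) = 12.27 m

h_f ≈ 12.3 m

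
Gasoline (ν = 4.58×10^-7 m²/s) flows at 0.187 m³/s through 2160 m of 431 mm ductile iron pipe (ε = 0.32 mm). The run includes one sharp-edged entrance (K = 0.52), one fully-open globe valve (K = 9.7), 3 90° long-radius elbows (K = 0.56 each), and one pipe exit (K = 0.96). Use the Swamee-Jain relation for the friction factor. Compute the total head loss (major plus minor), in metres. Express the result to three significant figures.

H_L ≈ 8.92 m

V = 4Q/(πD²) = 1.282 m/s; V²/2g = 0.08373 m
Re = 1.21×10^6, ε/D = 7.42×10^-4 → f = 0.01869 (Swamee-Jain)
Major: h_f = f(L/D)·V²/2g = 0.01869·5012·0.08373 = 7.842 m
Minor: ΣK = 12.9; h_m = ΣK·V²/2g = 1.077 m
Total H_L = 7.842 + 1.077 = 8.919 m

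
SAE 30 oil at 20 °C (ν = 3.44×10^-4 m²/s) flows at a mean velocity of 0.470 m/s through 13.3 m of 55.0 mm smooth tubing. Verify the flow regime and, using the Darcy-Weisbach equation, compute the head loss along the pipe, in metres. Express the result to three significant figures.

Re = VD/ν = 0.470·0.05500/3.44×10^-4 = 75.1 → laminar (Re < 2300)
f = 64/Re = 0.8517
h_f = f(L/D)V²/(2g) = 0.8517·(13.3/0.05500)·0.470²/(2·9.81) = 2.319 m

h_f ≈ 2.32 m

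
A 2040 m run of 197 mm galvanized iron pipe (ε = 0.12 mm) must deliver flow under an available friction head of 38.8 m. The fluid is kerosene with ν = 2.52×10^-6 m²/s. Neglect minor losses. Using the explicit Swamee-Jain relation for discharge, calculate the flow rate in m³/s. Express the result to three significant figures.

Q ≈ 0.0587 m³/s

Swamee-Jain (Type II): Q = -0.965·√(gD⁵h_f/L)·ln[ε/(3.7D) + √(3.17ν²L/(gD³h_f))]
√(gD⁵h_f/L) = √(9.81·0.197⁵·38.8/2040) = 0.007440
ε/(3.7D) = 1.65×10^-4; √(3.17ν²L/(gD³h_f)) = 1.19×10^-4
Q = -0.965·0.007440·ln(2.834×10^-4) = 0.05865 m³/s
Check: V = 1.92 m/s, Re = 1.50×10^5, f = 0.01998, h_f = 39.0 m ≈ 38.8 m ✓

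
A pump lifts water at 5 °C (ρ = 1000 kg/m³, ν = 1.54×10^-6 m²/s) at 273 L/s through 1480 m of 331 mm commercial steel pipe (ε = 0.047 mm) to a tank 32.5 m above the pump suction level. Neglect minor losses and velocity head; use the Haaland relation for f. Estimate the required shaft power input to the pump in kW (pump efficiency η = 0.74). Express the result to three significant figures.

P_shaft ≈ 236 kW

V = 4Q/(πD²) = 3.173 m/s; Re = 6.82×10^5; ε/D = 1.42×10^-4; f = 0.01431
h_f = f(L/D)V²/2g = 32.82 m
Total head H = z + h_f = 32.5 + 32.82 = 65.32 m
P_hyd = ρgQH = 1000·9.81·0.273·65.32 = 174.9 kW
P_shaft = P_hyd/η = 174.9/0.74 = 236.4 kW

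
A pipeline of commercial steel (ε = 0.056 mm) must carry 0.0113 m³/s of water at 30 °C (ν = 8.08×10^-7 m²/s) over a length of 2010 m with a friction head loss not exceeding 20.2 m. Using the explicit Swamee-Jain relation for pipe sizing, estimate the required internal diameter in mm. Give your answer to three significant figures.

D ≈ 117 mm

Swamee-Jain (Type III): D = 0.66·[ε^1.25·(LQ²/(gh_f))^4.75 + ν·Q^9.4·(L/(gh_f))^5.2]^0.04
LQ²/(gh_f) = 0.001295; L/(gh_f) = 10.14
Term 1 = ε^1.25·(…)^4.75 = 9.31×10^-20; Term 2 = ν·Q^9.4·(…)^5.2 = 6.89×10^-20
D = 0.66·(9.31×10^-20 + 6.89×10^-20)^0.04 = 0.1169 m = 117 mm
Check: V = 1.05 m/s, Re = 1.52×10^5, f = 0.01934, h_f = 18.8 m ≈ 20.2 m ✓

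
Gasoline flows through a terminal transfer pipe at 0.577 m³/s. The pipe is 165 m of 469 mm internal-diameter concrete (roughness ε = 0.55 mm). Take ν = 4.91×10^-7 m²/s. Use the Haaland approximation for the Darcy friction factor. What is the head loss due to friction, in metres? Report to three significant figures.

V = 4Q/(πD²) = 4·0.577/(π·0.469²) = 3.340 m/s
Re = VD/ν = 3.340·0.469/4.91×10^-7 = 3.19×10^6 → turbulent
ε/D = 0.55/469 = 0.00117
Haaland: f = 0.02054
h_f = f(L/D)V²/(2g) = 0.02054·(165/0.469)·3.340²/(2·9.81) = 4.108 m

h_f ≈ 4.11 m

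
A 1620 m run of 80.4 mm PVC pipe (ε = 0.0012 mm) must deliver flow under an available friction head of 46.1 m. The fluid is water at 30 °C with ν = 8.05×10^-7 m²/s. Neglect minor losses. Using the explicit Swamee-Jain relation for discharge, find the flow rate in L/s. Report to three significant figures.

Q ≈ 8.41 L/s

Swamee-Jain (Type II): Q = -0.965·√(gD⁵h_f/L)·ln[ε/(3.7D) + √(3.17ν²L/(gD³h_f))]
√(gD⁵h_f/L) = √(9.81·0.0804⁵·46.1/1620) = 9.684×10^-4
ε/(3.7D) = 4.03×10^-6; √(3.17ν²L/(gD³h_f)) = 1.19×10^-4
Q = -0.965·9.684×10^-4·ln(1.230×10^-4) = 0.008414 m³/s
Check: V = 1.66 m/s, Re = 1.66×10^5, f = 0.01624, h_f = 45.8 m ≈ 46.1 m ✓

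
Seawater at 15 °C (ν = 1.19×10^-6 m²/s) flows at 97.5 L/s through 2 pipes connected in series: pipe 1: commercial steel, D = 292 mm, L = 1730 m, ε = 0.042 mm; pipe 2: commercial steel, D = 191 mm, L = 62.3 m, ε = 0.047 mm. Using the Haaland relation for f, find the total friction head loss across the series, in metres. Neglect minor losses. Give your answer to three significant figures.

Pipe 1: V = 1.456 m/s, Re = 3.57×10^5, ε/D = 1.44×10^-4, f = 0.01528, h_1 = f(L/D)V²/2g = 9.781 m
Pipe 2: V = 3.403 m/s, Re = 5.46×10^5, ε/D = 2.46×10^-4, f = 0.01561, h_2 = f(L/D)V²/2g = 3.004 m
Series → Q common, losses add: H = Σh = 12.79 m

H ≈ 12.8 m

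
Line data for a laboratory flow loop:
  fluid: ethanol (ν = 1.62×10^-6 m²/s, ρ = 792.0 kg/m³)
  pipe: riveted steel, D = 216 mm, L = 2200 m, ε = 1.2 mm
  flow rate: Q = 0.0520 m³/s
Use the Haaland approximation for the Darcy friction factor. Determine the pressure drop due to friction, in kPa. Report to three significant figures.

Δp ≈ 259 kPa

V = 4Q/(πD²) = 4·0.0520/(π·0.216²) = 1.419 m/s
Re = VD/ν = 1.419·0.216/1.62×10^-6 = 1.89×10^5 → turbulent
ε/D = 1.2/216 = 0.00556
Haaland: f = 0.03185
h_f = f(L/D)V²/(2g) = 0.03185·(2200/0.216)·1.419²/(2·9.81) = 33.29 m
Δp = ρg·h_f = 792.0·9.81·33.29 = 258.7 kPa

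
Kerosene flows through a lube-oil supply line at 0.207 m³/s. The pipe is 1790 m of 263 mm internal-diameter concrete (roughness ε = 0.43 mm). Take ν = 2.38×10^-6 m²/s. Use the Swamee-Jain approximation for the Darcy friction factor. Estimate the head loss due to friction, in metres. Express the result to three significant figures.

V = 4Q/(πD²) = 4·0.207/(π·0.263²) = 3.810 m/s
Re = VD/ν = 3.810·0.263/2.38×10^-6 = 4.21×10^5 → turbulent
ε/D = 0.43/263 = 0.00163
Swamee-Jain: f = 0.02284
h_f = f(L/D)V²/(2g) = 0.02284·(1790/0.263)·3.810²/(2·9.81) = 115.0 m

h_f ≈ 115 m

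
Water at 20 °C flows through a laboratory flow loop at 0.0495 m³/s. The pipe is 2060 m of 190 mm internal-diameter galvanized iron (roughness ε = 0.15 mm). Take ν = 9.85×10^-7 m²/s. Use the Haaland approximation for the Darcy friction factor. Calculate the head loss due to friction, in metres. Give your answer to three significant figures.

h_f ≈ 32.8 m

V = 4Q/(πD²) = 4·0.0495/(π·0.190²) = 1.746 m/s
Re = VD/ν = 1.746·0.190/9.85×10^-7 = 3.37×10^5 → turbulent
ε/D = 0.15/190 = 7.89×10^-4
Haaland: f = 0.01948
h_f = f(L/D)V²/(2g) = 0.01948·(2060/0.190)·1.746²/(2·9.81) = 32.82 m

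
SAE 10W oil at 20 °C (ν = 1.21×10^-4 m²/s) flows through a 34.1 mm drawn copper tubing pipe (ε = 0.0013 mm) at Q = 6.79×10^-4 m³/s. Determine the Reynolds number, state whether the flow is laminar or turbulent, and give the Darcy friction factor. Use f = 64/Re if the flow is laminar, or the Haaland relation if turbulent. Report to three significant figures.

Re ≈ 210; laminar; f = 64/Re ≈ 0.305

V = 4Q/(πD²) = 0.7435 m/s
Re = VD/ν = 0.7435·0.0341/1.21×10^-4 = 210
Re < 2300 → laminar → f = 64/Re = 0.3054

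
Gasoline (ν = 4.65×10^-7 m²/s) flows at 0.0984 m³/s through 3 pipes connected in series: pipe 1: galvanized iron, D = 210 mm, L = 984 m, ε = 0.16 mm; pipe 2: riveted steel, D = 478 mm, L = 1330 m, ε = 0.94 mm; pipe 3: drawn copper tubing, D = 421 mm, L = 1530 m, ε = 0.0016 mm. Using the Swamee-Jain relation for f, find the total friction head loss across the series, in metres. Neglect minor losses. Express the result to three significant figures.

Pipe 1: V = 2.841 m/s, Re = 1.28×10^6, ε/D = 7.62×10^-4, f = 0.01877, h_1 = f(L/D)V²/2g = 36.18 m
Pipe 2: V = 0.5483 m/s, Re = 5.64×10^5, ε/D = 0.00197, f = 0.02375, h_2 = f(L/D)V²/2g = 1.013 m
Pipe 3: V = 0.7069 m/s, Re = 6.40×10^5, ε/D = 3.80×10^-6, f = 0.01260, h_3 = f(L/D)V²/2g = 1.166 m
Series → Q common, losses add: H = Σh = 38.36 m

H ≈ 38.4 m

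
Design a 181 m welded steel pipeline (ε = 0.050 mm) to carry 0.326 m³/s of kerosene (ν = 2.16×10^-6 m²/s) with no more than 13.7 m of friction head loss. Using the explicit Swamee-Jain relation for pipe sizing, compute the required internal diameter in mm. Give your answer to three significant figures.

D ≈ 284 mm

Swamee-Jain (Type III): D = 0.66·[ε^1.25·(LQ²/(gh_f))^4.75 + ν·Q^9.4·(L/(gh_f))^5.2]^0.04
LQ²/(gh_f) = 0.1431; L/(gh_f) = 1.347
Term 1 = ε^1.25·(…)^4.75 = 4.11×10^-10; Term 2 = ν·Q^9.4·(…)^5.2 = 2.70×10^-10
D = 0.66·(4.11×10^-10 + 2.70×10^-10)^0.04 = 0.2837 m = 284 mm
Check: V = 5.16 m/s, Re = 6.77×10^5, f = 0.01490, h_f = 12.9 m ≈ 13.7 m ✓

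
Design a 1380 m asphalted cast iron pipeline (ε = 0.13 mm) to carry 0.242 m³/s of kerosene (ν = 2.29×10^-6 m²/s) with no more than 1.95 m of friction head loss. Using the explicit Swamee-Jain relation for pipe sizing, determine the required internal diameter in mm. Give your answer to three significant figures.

D ≈ 574 mm

Swamee-Jain (Type III): D = 0.66·[ε^1.25·(LQ²/(gh_f))^4.75 + ν·Q^9.4·(L/(gh_f))^5.2]^0.04
LQ²/(gh_f) = 4.225; L/(gh_f) = 72.14
Term 1 = ε^1.25·(…)^4.75 = 0.0130; Term 2 = ν·Q^9.4·(…)^5.2 = 0.0170
D = 0.66·(0.0130 + 0.0170)^0.04 = 0.5736 m = 574 mm
Check: V = 0.936 m/s, Re = 2.35×10^5, f = 0.01698, h_f = 1.83 m ≈ 1.95 m ✓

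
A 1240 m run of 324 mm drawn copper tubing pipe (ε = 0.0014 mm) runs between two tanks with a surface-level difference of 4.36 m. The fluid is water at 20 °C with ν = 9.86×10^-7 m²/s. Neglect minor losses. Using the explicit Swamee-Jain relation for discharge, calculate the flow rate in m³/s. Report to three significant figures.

Swamee-Jain (Type II): Q = -0.965·√(gD⁵h_f/L)·ln[ε/(3.7D) + √(3.17ν²L/(gD³h_f))]
√(gD⁵h_f/L) = √(9.81·0.324⁵·4.36/1240) = 0.01110
ε/(3.7D) = 1.17×10^-6; √(3.17ν²L/(gD³h_f)) = 5.13×10^-5
Q = -0.965·0.01110·ln(5.242×10^-5) = 0.1056 m³/s
Check: V = 1.28 m/s, Re = 4.21×10^5, f = 0.01357, h_f = 4.34 m ≈ 4.36 m ✓

Q ≈ 0.106 m³/s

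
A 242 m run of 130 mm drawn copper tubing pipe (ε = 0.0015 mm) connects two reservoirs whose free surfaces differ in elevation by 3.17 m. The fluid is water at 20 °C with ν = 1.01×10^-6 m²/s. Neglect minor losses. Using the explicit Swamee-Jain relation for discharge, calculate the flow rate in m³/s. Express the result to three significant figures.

Swamee-Jain (Type II): Q = -0.965·√(gD⁵h_f/L)·ln[ε/(3.7D) + √(3.17ν²L/(gD³h_f))]
√(gD⁵h_f/L) = √(9.81·0.130⁵·3.17/242) = 0.002184
ε/(3.7D) = 3.12×10^-6; √(3.17ν²L/(gD³h_f)) = 1.07×10^-4
Q = -0.965·0.002184·ln(1.101×10^-4) = 0.01921 m³/s
Check: V = 1.45 m/s, Re = 1.86×10^5, f = 0.01585, h_f = 3.15 m ≈ 3.17 m ✓

Q ≈ 0.0192 m³/s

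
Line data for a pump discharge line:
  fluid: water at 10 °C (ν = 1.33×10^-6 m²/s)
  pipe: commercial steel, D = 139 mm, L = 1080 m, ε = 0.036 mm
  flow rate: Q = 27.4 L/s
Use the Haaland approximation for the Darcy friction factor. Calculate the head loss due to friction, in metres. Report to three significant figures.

V = 4Q/(πD²) = 4·0.0274/(π·0.139²) = 1.806 m/s
Re = VD/ν = 1.806·0.139/1.33×10^-6 = 1.89×10^5 → turbulent
ε/D = 0.036/139 = 2.59×10^-4
Haaland: f = 0.01738
h_f = f(L/D)V²/(2g) = 0.01738·(1080/0.139)·1.806²/(2·9.81) = 22.43 m

h_f ≈ 22.4 m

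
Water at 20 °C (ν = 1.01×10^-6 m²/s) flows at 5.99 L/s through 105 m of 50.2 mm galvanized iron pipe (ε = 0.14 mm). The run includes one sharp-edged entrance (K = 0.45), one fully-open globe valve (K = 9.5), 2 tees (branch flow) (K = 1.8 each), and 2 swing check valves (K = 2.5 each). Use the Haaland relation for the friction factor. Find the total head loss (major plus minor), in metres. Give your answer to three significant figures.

V = 4Q/(πD²) = 3.026 m/s; V²/2g = 0.4668 m
Re = 1.50×10^5, ε/D = 0.00279 → f = 0.02652 (Haaland)
Major: h_f = f(L/D)·V²/2g = 0.02652·2092·0.4668 = 25.89 m
Minor: ΣK = 18.6; h_m = ΣK·V²/2g = 8.660 m
Total H_L = 25.89 + 8.660 = 34.55 m

H_L ≈ 34.6 m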